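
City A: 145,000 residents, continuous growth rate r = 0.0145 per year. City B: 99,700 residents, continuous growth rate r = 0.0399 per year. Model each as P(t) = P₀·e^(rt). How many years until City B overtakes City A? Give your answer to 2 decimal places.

t ≈ 14.75 years

145000·e^(0.0145t) = 99700·e^(0.0399t)
145000/99700 = e^((0.0399 − 0.0145)t) → ln(1.45436) = 0.0254·t
t = 0.37457 / 0.0254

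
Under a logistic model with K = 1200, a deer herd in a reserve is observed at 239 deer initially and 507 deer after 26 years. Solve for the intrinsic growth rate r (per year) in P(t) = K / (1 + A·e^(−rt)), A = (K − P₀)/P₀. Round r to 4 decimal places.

r ≈ 0.0415 per year

A = (1200 − 239)/239 = 4.02092
507 = 1200/(1 + 4.02092·e^(−r·26)) → e^(−26r) = (2.36686 − 1)/4.02092 = 0.339938
r = −ln(0.339938)/26 = 1.07899/26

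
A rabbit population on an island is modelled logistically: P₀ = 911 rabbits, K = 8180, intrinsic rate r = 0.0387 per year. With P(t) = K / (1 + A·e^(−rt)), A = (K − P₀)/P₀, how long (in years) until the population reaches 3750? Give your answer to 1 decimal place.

t ≈ 49.4 years

A = (8180 − 911)/911 = 7.97914
3750 = 8180/(1 + 7.97914·e^(−0.0387t)) → 1 + 7.97914·e^(−0.0387t) = 2.18133
e^(−0.0387t) = 0.148053 → t = ln(6.75435)/0.0387 = 1.91019/0.0387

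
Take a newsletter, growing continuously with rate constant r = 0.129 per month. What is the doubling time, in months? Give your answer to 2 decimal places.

doubling time ≈ 5.37 months

doubling time = ln(2) / |r| = 0.69315 / 0.129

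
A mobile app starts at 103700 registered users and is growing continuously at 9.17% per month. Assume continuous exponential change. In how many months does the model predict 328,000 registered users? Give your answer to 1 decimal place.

328000 = 103700 · e^(0.0917·t)
t = ln(328000/103700) / 0.0917 = ln(3.16297) / 0.0917 = 1.15151 / 0.0917

t ≈ 12.6 months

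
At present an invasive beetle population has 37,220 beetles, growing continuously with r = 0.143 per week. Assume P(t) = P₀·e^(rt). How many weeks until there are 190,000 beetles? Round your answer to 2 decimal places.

190000 = 37220 · e^(0.143·t)
t = ln(190000/37220) / 0.143 = ln(5.10478) / 0.143 = 1.63018 / 0.143

t ≈ 11.40 weeks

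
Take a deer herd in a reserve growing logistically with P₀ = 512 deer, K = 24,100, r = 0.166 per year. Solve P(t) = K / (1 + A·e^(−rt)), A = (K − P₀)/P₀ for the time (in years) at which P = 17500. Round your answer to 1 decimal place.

A = (24100 − 512)/512 = 46.07031
17500 = 24100/(1 + 46.07031·e^(−0.166t)) → 1 + 46.07031·e^(−0.166t) = 1.37714
e^(−0.166t) = 0.008186 → t = ln(122.15613)/0.166 = 4.8053/0.166

t ≈ 28.9 years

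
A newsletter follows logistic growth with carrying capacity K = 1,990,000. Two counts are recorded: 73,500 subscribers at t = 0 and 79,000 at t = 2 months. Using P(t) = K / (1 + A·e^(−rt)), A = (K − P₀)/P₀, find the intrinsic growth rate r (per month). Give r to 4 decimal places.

A = (1990000 − 73500)/73500 = 26.07483
79000 = 1990000/(1 + 26.07483·e^(−r·2)) → e^(−2r) = (25.18987 − 1)/26.07483 = 0.92771
r = −ln(0.92771)/2 = 0.07504/2

r ≈ 0.0375 per month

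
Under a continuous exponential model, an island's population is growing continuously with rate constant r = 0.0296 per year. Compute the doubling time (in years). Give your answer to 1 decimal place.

doubling time ≈ 23.4 years

doubling time = ln(2) / |r| = 0.69315 / 0.0296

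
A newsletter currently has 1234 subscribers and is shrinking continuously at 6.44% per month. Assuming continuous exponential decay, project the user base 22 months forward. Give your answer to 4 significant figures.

≈ 299.2 subscribers

P(22) = 1234 · e^(-0.0644·22) = 1234 · e^(-1.4168)
= 1234 · 0.24249 ≈ 299.23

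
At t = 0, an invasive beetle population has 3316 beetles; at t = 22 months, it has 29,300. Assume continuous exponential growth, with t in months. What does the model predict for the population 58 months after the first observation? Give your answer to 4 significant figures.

r = ln(29300/3316) / 22 ≈ 0.099038 per month
P(58) = 3316 · e^(0.099038·58) = 3316 · 312.36852 ≈ 1035814.01

≈ 1,036,000 beetles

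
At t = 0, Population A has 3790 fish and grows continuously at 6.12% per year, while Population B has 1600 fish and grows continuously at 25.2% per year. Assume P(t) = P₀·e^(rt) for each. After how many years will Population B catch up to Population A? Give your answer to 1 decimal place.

3790·e^(0.0612t) = 1600·e^(0.252t)
3790/1600 = e^((0.252 − 0.0612)t) → ln(2.36875) = 0.1908·t
t = 0.86236 / 0.1908

t ≈ 4.5 years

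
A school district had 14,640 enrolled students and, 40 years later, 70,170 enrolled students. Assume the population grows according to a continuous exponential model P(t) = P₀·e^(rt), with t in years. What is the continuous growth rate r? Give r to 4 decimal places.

r ≈ 0.0392 per year

70170 = 14640 · e^(r·40)
e^(40r) = 70170/14640 = 4.79303
r = ln(4.79303) / 40 = 1.56716 / 40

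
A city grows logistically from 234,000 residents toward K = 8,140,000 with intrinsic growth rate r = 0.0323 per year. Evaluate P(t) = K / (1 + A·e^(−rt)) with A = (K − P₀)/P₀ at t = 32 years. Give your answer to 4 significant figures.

A = (8140000 − 234000)/234000 = 33.78632
P(32) = 8140000 / (1 + 33.78632·e^(−0.0323·32)) = 8140000 / (1 + 33.78632·0.355724)
= 8140000 / 13.01861 ≈ 625258.85

≈ 625,300 residents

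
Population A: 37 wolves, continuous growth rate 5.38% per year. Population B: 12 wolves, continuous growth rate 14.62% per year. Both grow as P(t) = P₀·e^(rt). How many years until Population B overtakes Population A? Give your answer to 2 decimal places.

t ≈ 12.19 years

37·e^(0.0538t) = 12·e^(0.1462t)
37/12 = e^((0.1462 − 0.0538)t) → ln(3.08333) = 0.0924·t
t = 1.12601 / 0.0924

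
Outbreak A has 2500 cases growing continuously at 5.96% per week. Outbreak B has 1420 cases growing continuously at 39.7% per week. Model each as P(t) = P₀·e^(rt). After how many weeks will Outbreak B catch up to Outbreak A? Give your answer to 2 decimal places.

t ≈ 1.68 weeks

2500·e^(0.0596t) = 1420·e^(0.397t)
2500/1420 = e^((0.397 − 0.0596)t) → ln(1.76056) = 0.3374·t
t = 0.56563 / 0.3374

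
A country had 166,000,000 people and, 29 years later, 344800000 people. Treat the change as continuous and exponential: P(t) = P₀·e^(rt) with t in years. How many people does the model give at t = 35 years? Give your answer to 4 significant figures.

≈ 401,100,000 people

r = ln(344800000/166000000) / 29 ≈ 0.025206 per year
P(35) = 166000000 · e^(0.025206·35) = 166000000 · 2.41624 ≈ 401096123.41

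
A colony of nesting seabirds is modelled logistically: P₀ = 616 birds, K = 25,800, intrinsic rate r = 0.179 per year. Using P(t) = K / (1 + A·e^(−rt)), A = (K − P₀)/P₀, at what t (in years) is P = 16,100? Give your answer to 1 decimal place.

t ≈ 23.6 years

A = (25800 − 616)/616 = 40.88312
16100 = 25800/(1 + 40.88312·e^(−0.179t)) → 1 + 40.88312·e^(−0.179t) = 1.60248
e^(−0.179t) = 0.014737 → t = ln(67.85754)/0.179 = 4.21741/0.179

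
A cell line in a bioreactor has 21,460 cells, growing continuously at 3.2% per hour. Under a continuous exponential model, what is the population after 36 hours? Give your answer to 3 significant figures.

P(36) = 21460 · e^(0.032·36) = 21460 · e^(1.152)
= 21460 · 3.16452 ≈ 67910.51

≈ 67,900 cells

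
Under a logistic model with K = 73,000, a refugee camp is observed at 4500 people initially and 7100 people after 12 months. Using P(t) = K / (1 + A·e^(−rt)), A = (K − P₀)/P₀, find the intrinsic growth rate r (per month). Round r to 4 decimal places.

A = (73000 − 4500)/4500 = 15.22222
7100 = 73000/(1 + 15.22222·e^(−r·12)) → e^(−12r) = (10.28169 − 1)/15.22222 = 0.609746
r = −ln(0.609746)/12 = 0.49471/12

r ≈ 0.0412 per month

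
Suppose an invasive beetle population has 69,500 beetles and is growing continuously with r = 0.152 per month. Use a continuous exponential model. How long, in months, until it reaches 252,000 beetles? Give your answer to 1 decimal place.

252000 = 69500 · e^(0.152·t)
t = ln(252000/69500) / 0.152 = ln(3.6259) / 0.152 = 1.2881 / 0.152

t ≈ 8.5 months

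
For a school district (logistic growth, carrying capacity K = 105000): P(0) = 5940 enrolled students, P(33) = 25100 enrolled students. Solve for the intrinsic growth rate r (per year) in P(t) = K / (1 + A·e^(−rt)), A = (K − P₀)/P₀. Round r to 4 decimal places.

r ≈ 0.0502 per year

A = (105000 − 5940)/5940 = 16.67677
25100 = 105000/(1 + 16.67677·e^(−r·33)) → e^(−33r) = (4.18327 − 1)/16.67677 = 0.19088
r = −ln(0.19088)/33 = 1.65611/33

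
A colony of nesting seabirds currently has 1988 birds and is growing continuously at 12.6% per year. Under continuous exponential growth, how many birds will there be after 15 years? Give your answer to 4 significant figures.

P(15) = 1988 · e^(0.126·15) = 1988 · e^(1.89)
= 1988 · 6.61937 ≈ 13159.3

≈ 13,160 birds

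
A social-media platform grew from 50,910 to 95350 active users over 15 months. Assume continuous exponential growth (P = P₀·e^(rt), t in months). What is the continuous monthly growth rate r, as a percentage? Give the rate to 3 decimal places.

95350 = 50910 · e^(r·15)
e^(15r) = 95350/50910 = 1.87291
r = ln(1.87291) / 15 = 0.62749 / 15

r ≈ 4.183% per month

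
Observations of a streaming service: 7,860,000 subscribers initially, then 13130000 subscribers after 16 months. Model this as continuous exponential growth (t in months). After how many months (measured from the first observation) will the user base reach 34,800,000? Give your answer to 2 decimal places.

t ≈ 46.39 months

r = ln(13130000/7860000) / 16 ≈ 0.03207 per month
t = ln(34800000/7860000) / r = 1.48783 / 0.03207 ≈ 46.394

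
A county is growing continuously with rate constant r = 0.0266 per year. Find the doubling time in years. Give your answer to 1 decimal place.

doubling time ≈ 26.1 years

doubling time = ln(2) / |r| = 0.69315 / 0.0266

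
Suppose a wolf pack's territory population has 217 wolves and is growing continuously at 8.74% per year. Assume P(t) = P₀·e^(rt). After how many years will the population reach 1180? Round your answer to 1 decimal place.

t ≈ 19.4 years

1180 = 217 · e^(0.0874·t)
t = ln(1180/217) / 0.0874 = ln(5.43779) / 0.0874 = 1.69337 / 0.0874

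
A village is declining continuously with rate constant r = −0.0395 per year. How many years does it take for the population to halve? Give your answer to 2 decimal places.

half-life = ln(2) / |r| = 0.69315 / 0.0395

half-life ≈ 17.55 years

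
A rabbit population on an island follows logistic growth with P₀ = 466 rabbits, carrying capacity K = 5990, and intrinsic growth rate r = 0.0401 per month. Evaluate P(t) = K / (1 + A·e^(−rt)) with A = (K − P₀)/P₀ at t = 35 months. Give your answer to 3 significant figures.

A = (5990 − 466)/466 = 11.85408
P(35) = 5990 / (1 + 11.85408·e^(−0.0401·35)) = 5990 / (1 + 11.85408·0.245735)
= 5990 / 3.91297 ≈ 1530.81

≈ 1,530 rabbits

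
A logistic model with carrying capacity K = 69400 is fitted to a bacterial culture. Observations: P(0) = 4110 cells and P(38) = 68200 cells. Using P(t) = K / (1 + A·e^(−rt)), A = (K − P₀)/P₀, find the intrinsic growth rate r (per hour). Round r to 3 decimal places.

r ≈ 0.179 per hour

A = (69400 − 4110)/4110 = 15.88564
68200 = 69400/(1 + 15.88564·e^(−r·38)) → e^(−38r) = (1.0176 − 1)/15.88564 = 0.001108
r = −ln(0.001108)/38 = 6.80554/38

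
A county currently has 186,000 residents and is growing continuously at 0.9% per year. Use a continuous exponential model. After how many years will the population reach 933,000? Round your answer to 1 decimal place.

933000 = 186000 · e^(0.009·t)
t = ln(933000/186000) / 0.009 = ln(5.01613) / 0.009 = 1.61266 / 0.009

t ≈ 179.2 years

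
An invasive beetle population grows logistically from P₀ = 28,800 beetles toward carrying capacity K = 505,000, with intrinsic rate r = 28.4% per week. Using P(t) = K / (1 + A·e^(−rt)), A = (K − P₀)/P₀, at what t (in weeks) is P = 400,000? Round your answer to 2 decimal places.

A = (505000 − 28800)/28800 = 16.53472
400000 = 505000/(1 + 16.53472·e^(−0.284t)) → 1 + 16.53472·e^(−0.284t) = 1.2625
e^(−0.284t) = 0.015876 → t = ln(62.98942)/0.284 = 4.14297/0.284

t ≈ 14.59 weeks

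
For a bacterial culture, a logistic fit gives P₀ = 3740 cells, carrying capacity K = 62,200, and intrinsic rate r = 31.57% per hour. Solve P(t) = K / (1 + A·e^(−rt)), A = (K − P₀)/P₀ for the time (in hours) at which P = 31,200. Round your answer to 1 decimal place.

A = (62200 − 3740)/3740 = 15.63102
31200 = 62200/(1 + 15.63102·e^(−0.3157t)) → 1 + 15.63102·e^(−0.3157t) = 1.99359
e^(−0.3157t) = 0.063565 → t = ln(15.73186)/0.3157 = 2.75569/0.3157

t ≈ 8.7 hours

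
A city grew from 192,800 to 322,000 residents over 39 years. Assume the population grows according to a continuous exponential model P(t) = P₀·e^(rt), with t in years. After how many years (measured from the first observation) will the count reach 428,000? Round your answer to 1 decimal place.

r = ln(322000/192800) / 39 ≈ 0.013151 per year
t = ln(428000/192800) / r = 0.79747 / 0.013151 ≈ 60.638

t ≈ 60.6 years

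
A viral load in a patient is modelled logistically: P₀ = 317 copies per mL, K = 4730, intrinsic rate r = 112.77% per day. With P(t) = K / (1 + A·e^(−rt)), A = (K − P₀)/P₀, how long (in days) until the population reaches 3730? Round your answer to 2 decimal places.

t ≈ 3.50 days

A = (4730 − 317)/317 = 13.92114
3730 = 4730/(1 + 13.92114·e^(−1.1277t)) → 1 + 13.92114·e^(−1.1277t) = 1.2681
e^(−1.1277t) = 0.019258 → t = ln(51.92584)/1.1277 = 3.94982/1.1277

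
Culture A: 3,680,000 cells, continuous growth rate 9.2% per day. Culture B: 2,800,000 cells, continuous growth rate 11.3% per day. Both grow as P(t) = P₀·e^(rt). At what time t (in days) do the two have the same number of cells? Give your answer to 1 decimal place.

t ≈ 13.0 days

3680000·e^(0.092t) = 2800000·e^(0.113t)
3680000/2800000 = e^((0.113 − 0.092)t) → ln(1.31429) = 0.021·t
t = 0.27329 / 0.021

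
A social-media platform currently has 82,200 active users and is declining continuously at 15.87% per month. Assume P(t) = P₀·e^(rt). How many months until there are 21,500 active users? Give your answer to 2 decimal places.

21500 = 82200 · e^(-0.1587·t)
t = ln(21500/82200) / -0.1587 = ln(0.26156) / -0.1587 = -1.3411 / -0.1587

t ≈ 8.45 months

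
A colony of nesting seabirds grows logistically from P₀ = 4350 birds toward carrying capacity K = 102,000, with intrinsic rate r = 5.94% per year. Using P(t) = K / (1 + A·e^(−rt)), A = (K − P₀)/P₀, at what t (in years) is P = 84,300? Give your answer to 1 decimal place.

A = (102000 − 4350)/4350 = 22.44828
84300 = 102000/(1 + 22.44828·e^(−0.0594t)) → 1 + 22.44828·e^(−0.0594t) = 1.20996
e^(−0.0594t) = 0.009353 → t = ln(106.91467)/0.0594 = 4.67203/0.0594

t ≈ 78.7 years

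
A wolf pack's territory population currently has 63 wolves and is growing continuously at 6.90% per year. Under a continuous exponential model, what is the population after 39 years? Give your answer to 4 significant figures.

≈ 929.0 wolves

P(39) = 63 · e^(0.069·39) = 63 · e^(2.691)
= 63 · 14.74641 ≈ 929.02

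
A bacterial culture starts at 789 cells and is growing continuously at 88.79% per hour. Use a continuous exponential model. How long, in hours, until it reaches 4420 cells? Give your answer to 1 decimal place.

4420 = 789 · e^(0.8879·t)
t = ln(4420/789) / 0.8879 = ln(5.60203) / 0.8879 = 1.72313 / 0.8879

t ≈ 1.9 hours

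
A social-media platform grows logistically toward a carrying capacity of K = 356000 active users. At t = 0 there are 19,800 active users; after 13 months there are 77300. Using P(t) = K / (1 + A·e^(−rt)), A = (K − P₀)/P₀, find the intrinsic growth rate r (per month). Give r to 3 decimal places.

r ≈ 0.119 per month

A = (356000 − 19800)/19800 = 16.9798
77300 = 356000/(1 + 16.9798·e^(−r·13)) → e^(−13r) = (4.60543 − 1)/16.9798 = 0.212337
r = −ln(0.212337)/13 = 1.54958/13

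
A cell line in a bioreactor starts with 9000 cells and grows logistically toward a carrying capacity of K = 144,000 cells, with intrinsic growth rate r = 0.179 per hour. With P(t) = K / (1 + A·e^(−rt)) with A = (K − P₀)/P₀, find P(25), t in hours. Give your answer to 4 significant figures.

≈ 123,000 cells

A = (144000 − 9000)/9000 = 15
P(25) = 144000 / (1 + 15·e^(−0.179·25)) = 144000 / (1 + 15·0.01139)
= 144000 / 1.17085 ≈ 122987.22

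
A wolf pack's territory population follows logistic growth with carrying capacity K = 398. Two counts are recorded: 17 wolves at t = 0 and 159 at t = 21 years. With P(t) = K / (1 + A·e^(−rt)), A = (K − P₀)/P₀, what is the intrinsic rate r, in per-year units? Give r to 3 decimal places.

r ≈ 0.129 per year

A = (398 − 17)/17 = 22.41176
159 = 398/(1 + 22.41176·e^(−r·21)) → e^(−21r) = (2.50314 − 1)/22.41176 = 0.067069
r = −ln(0.067069)/21 = 2.70203/21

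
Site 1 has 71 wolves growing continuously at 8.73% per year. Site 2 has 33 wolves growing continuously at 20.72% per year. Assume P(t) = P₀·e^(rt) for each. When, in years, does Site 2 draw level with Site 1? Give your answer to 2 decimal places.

71·e^(0.0873t) = 33·e^(0.2072t)
71/33 = e^((0.2072 − 0.0873)t) → ln(2.15152) = 0.1199·t
t = 0.76617 / 0.1199

t ≈ 6.39 years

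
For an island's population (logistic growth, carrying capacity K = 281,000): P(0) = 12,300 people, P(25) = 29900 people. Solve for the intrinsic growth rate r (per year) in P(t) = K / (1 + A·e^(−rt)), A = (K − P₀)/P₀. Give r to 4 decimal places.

A = (281000 − 12300)/12300 = 21.84553
29900 = 281000/(1 + 21.84553·e^(−r·25)) → e^(−25r) = (9.39799 − 1)/21.84553 = 0.384426
r = −ln(0.384426)/25 = 0.956/25

r ≈ 0.0382 per year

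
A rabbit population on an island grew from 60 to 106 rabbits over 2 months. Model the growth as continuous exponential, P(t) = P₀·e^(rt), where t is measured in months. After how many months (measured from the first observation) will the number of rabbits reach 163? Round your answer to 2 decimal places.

r = ln(106/60) / 2 ≈ 0.284547 per month
t = ln(163/60) / r = 0.99941 / 0.284547 ≈ 3.512

t ≈ 3.51 months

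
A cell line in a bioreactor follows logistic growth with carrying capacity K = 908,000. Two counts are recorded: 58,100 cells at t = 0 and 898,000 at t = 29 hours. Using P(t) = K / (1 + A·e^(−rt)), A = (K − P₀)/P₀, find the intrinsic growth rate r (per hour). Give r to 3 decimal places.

r ≈ 0.248 per hour

A = (908000 − 58100)/58100 = 14.62823
898000 = 908000/(1 + 14.62823·e^(−r·29)) → e^(−29r) = (1.01114 − 1)/14.62823 = 0.000761
r = −ln(0.000761)/29 = 7.18054/29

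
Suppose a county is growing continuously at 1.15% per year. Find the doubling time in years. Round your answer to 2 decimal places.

doubling time = ln(2) / |r| = 0.69315 / 0.0115

doubling time ≈ 60.27 years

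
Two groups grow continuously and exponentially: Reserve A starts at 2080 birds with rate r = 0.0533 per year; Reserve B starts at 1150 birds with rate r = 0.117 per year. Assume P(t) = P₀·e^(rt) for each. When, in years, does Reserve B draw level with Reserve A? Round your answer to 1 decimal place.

2080·e^(0.0533t) = 1150·e^(0.117t)
2080/1150 = e^((0.117 − 0.0533)t) → ln(1.8087) = 0.0637·t
t = 0.59261 / 0.0637

t ≈ 9.3 years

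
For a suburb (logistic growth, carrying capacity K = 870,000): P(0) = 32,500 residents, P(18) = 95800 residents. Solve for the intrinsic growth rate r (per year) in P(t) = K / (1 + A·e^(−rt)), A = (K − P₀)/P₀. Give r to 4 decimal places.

r ≈ 0.0644 per year

A = (870000 − 32500)/32500 = 25.76923
95800 = 870000/(1 + 25.76923·e^(−r·18)) → e^(−18r) = (9.08142 − 1)/25.76923 = 0.313607
r = −ln(0.313607)/18 = 1.15961/18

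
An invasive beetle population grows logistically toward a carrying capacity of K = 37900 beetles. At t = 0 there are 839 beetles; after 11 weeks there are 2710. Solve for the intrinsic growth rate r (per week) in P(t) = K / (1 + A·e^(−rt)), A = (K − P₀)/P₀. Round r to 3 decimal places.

A = (37900 − 839)/839 = 44.17282
2710 = 37900/(1 + 44.17282·e^(−r·11)) → e^(−11r) = (13.98524 − 1)/44.17282 = 0.293964
r = −ln(0.293964)/11 = 1.2243/11

r ≈ 0.111 per week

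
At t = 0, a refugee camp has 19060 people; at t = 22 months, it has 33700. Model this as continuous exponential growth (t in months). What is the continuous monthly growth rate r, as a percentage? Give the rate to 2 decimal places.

r ≈ 2.59% per month

33700 = 19060 · e^(r·22)
e^(22r) = 33700/19060 = 1.7681
r = ln(1.7681) / 22 = 0.56991 / 22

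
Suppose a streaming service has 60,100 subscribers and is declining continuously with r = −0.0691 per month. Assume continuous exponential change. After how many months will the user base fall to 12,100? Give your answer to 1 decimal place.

t ≈ 23.2 months

12100 = 60100 · e^(-0.0691·t)
t = ln(12100/60100) / -0.0691 = ln(0.20133) / -0.0691 = -1.6028 / -0.0691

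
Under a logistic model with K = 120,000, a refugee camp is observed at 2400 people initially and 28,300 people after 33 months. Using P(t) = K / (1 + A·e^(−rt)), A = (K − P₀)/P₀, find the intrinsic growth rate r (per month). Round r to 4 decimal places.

r ≈ 0.0823 per month

A = (120000 − 2400)/2400 = 49
28300 = 120000/(1 + 49·e^(−r·33)) → e^(−33r) = (4.24028 − 1)/49 = 0.066128
r = −ln(0.066128)/33 = 2.71616/33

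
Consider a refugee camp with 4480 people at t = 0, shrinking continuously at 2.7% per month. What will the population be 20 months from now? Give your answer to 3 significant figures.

P(20) = 4480 · e^(-0.027·20) = 4480 · e^(-0.54)
= 4480 · 0.58275 ≈ 2610.71

≈ 2,610 people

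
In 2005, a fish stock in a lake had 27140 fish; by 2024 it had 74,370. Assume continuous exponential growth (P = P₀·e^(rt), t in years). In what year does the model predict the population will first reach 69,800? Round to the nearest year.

r = ln(74370/27140) / 19 = 1.00804/19 ≈ 0.053055 per year
t = ln(69800/27140) / r = 0.94463/0.053055 ≈ 17.8 years after 2005

year 2023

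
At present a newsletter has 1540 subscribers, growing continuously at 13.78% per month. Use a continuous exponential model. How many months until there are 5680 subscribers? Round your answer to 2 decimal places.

5680 = 1540 · e^(0.1378·t)
t = ln(5680/1540) / 0.1378 = ln(3.68831) / 0.1378 = 1.30517 / 0.1378

t ≈ 9.47 months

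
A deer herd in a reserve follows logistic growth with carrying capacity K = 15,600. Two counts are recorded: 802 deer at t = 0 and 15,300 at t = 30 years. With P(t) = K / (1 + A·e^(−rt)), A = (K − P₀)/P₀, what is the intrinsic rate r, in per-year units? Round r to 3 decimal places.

A = (15600 − 802)/802 = 18.45137
15300 = 15600/(1 + 18.45137·e^(−r·30)) → e^(−30r) = (1.01961 − 1)/18.45137 = 0.001063
r = −ln(0.001063)/30 = 6.84696/30

r ≈ 0.228 per year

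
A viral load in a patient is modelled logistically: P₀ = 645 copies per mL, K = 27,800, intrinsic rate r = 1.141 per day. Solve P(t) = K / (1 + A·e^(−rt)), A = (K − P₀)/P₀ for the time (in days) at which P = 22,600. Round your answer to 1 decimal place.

A = (27800 − 645)/645 = 42.10078
22600 = 27800/(1 + 42.10078·e^(−1.141t)) → 1 + 42.10078·e^(−1.141t) = 1.23009
e^(−1.141t) = 0.005465 → t = ln(182.97645)/1.141 = 5.20936/1.141

t ≈ 4.6 days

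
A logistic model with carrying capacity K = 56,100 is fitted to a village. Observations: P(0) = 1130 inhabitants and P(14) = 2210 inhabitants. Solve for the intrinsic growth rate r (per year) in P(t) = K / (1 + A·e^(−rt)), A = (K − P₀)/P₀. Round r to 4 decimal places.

A = (56100 − 1130)/1130 = 48.64602
2210 = 56100/(1 + 48.64602·e^(−r·14)) → e^(−14r) = (25.38462 − 1)/48.64602 = 0.501266
r = −ln(0.501266)/14 = 0.69062/14

r ≈ 0.0493 per year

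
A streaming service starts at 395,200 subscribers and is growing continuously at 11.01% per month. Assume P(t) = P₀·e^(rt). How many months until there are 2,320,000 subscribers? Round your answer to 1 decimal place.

2320000 = 395200 · e^(0.1101·t)
t = ln(2320000/395200) / 0.1101 = ln(5.87045) / 0.1101 = 1.76993 / 0.1101

t ≈ 16.1 months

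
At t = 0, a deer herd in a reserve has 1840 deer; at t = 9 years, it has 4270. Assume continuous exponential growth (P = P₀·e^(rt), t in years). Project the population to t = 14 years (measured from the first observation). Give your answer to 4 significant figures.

r = ln(4270/1840) / 9 ≈ 0.093539 per year
P(14) = 1840 · e^(0.093539·14) = 1840 · 3.70448 ≈ 6816.24

≈ 6,816 deer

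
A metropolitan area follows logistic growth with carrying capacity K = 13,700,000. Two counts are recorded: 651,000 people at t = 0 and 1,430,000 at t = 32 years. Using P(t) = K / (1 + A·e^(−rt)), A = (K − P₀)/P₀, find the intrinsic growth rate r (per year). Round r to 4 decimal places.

A = (13700000 − 651000)/651000 = 20.04455
1430000 = 13700000/(1 + 20.04455·e^(−r·32)) → e^(−32r) = (9.58042 − 1)/20.04455 = 0.428068
r = −ln(0.428068)/32 = 0.84847/32

r ≈ 0.0265 per year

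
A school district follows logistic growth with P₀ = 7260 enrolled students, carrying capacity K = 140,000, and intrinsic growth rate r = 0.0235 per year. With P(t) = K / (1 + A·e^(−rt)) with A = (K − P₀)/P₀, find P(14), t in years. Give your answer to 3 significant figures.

≈ 9,890 enrolled students

A = (140000 − 7260)/7260 = 18.28375
P(14) = 140000 / (1 + 18.28375·e^(−0.0235·14)) = 140000 / (1 + 18.28375·0.719643)
= 140000 / 14.15777 ≈ 9888.56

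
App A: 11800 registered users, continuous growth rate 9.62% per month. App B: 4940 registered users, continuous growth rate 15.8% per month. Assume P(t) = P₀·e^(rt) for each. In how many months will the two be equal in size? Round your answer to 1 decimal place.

t ≈ 14.1 months

11800·e^(0.0962t) = 4940·e^(0.158t)
11800/4940 = e^((0.158 − 0.0962)t) → ln(2.38866) = 0.0618·t
t = 0.87073 / 0.0618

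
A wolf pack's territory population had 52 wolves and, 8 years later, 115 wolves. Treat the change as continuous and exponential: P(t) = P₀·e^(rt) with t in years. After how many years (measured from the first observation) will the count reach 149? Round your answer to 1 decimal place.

r = ln(115/52) / 8 ≈ 0.099211 per year
t = ln(149/52) / r = 1.0527 / 0.099211 ≈ 10.611

t ≈ 10.6 years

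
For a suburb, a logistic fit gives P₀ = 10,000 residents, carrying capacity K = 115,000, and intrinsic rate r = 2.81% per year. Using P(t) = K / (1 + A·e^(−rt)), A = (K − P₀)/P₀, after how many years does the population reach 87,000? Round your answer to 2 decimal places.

A = (115000 − 10000)/10000 = 10.5
87000 = 115000/(1 + 10.5·e^(−0.0281t)) → 1 + 10.5·e^(−0.0281t) = 1.32184
e^(−0.0281t) = 0.030651 → t = ln(32.625)/0.0281 = 3.48508/0.0281

t ≈ 124.02 years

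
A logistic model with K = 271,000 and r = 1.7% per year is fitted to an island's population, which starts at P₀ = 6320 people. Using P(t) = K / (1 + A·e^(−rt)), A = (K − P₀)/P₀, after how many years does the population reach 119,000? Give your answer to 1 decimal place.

t ≈ 205.3 years

A = (271000 − 6320)/6320 = 41.87975
119000 = 271000/(1 + 41.87975·e^(−0.017t)) → 1 + 41.87975·e^(−0.017t) = 2.27731
e^(−0.017t) = 0.030499 → t = ln(32.78743)/0.017 = 3.49005/0.017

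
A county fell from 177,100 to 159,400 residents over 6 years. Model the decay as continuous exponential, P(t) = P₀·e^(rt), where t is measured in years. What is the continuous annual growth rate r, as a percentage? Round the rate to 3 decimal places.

159400 = 177100 · e^(r·6)
e^(6r) = 159400/177100 = 0.90006
r = ln(0.90006) / 6 = -0.1053 / 6

r ≈ -1.755% per year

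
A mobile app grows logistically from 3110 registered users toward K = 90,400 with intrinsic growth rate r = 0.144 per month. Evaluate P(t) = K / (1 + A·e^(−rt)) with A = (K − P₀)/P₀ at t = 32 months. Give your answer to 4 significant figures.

A = (90400 − 3110)/3110 = 28.06752
P(32) = 90400 / (1 + 28.06752·e^(−0.144·32)) = 90400 / (1 + 28.06752·0.009972)
= 90400 / 1.27988 ≈ 70631.51

≈ 70,630 registered users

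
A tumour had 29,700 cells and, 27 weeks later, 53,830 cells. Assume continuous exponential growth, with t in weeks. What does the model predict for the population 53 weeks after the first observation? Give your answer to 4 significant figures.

≈ 95,440 cells

r = ln(53830/29700) / 27 ≈ 0.022025 per week
P(53) = 29700 · e^(0.022025·53) = 29700 · 3.21344 ≈ 95439.21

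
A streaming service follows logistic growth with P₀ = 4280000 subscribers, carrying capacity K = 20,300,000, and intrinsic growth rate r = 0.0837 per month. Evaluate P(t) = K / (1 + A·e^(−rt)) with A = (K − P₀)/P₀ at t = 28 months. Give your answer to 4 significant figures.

≈ 14,930,000 subscribers

A = (20300000 − 4280000)/4280000 = 3.74299
P(28) = 20300000 / (1 + 3.74299·e^(−0.0837·28)) = 20300000 / (1 + 3.74299·0.095981)
= 20300000 / 1.35926 ≈ 14934621.04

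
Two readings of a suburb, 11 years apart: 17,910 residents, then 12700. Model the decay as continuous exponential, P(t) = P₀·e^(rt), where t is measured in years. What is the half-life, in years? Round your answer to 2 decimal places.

half-life ≈ 22.18 years

r = ln(12700/17910) / 11 = ln(0.7091) / 11 ≈ -0.031251 per year
half-life = ln 2 / |r| = 0.69315 / 0.031251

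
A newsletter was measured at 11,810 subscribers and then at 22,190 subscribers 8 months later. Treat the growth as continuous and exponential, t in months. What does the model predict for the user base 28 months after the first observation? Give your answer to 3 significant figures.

≈ 107,000 subscribers

r = ln(22190/11810) / 8 ≈ 0.078837 per month
P(28) = 11810 · e^(0.078837·28) = 11810 · 9.09235 ≈ 107380.6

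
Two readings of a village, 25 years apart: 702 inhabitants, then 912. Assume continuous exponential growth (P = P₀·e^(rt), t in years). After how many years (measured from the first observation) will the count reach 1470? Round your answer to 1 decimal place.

t ≈ 70.6 years

r = ln(912/702) / 25 ≈ 0.010468 per year
t = ln(1470/702) / r = 0.73908 / 0.010468 ≈ 70.602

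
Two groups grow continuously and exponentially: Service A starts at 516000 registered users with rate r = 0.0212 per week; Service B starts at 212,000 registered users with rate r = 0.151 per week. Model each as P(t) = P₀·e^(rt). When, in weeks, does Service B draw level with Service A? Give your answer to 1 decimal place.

516000·e^(0.0212t) = 212000·e^(0.151t)
516000/212000 = e^((0.151 − 0.0212)t) → ln(2.43396) = 0.1298·t
t = 0.88952 / 0.1298

t ≈ 6.9 weeks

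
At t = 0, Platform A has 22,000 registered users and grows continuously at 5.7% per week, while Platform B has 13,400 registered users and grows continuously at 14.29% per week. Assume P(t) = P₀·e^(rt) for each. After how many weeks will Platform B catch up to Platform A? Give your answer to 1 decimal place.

22000·e^(0.057t) = 13400·e^(0.1429t)
22000/13400 = e^((0.1429 − 0.057)t) → ln(1.64179) = 0.0859·t
t = 0.49579 / 0.0859

t ≈ 5.8 weeks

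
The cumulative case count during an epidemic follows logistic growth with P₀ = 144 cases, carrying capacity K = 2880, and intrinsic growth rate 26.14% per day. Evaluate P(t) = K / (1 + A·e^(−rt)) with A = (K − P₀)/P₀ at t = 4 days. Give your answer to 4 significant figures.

≈ 375.1 cases

A = (2880 − 144)/144 = 19
P(4) = 2880 / (1 + 19·e^(−0.2614·4)) = 2880 / (1 + 19·0.351481)
= 2880 / 7.67814 ≈ 375.09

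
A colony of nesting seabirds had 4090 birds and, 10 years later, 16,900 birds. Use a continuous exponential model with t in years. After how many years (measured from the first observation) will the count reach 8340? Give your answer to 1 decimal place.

t ≈ 5.0 years

r = ln(16900/4090) / 10 ≈ 0.141877 per year
t = ln(8340/4090) / r = 0.71252 / 0.141877 ≈ 5.022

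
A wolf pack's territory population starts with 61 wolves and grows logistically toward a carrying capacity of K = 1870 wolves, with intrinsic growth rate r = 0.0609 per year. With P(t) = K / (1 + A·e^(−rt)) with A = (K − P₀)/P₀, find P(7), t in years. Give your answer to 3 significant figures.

≈ 91.8 wolves

A = (1870 − 61)/61 = 29.65574
P(7) = 1870 / (1 + 29.65574·e^(−0.0609·7)) = 1870 / (1 + 29.65574·0.65292)
= 1870 / 20.36284 ≈ 91.83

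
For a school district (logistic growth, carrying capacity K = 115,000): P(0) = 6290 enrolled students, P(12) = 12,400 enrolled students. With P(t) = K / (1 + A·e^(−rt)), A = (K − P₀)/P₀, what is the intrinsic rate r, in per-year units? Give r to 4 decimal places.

A = (115000 − 6290)/6290 = 17.28299
12400 = 115000/(1 + 17.28299·e^(−r·12)) → e^(−12r) = (9.27419 − 1)/17.28299 = 0.478748
r = −ln(0.478748)/12 = 0.73658/12

r ≈ 0.0614 per year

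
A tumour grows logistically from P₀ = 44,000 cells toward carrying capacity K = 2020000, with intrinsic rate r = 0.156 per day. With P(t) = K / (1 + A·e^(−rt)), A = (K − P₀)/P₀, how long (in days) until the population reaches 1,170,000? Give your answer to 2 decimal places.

A = (2020000 − 44000)/44000 = 44.90909
1170000 = 2020000/(1 + 44.90909·e^(−0.156t)) → 1 + 44.90909·e^(−0.156t) = 1.7265
e^(−0.156t) = 0.016177 → t = ln(61.81604)/0.156 = 4.12416/0.156

t ≈ 26.44 days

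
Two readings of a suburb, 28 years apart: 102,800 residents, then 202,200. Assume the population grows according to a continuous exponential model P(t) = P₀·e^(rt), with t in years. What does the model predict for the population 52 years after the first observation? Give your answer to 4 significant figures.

r = ln(202200/102800) / 28 ≈ 0.02416 per year
P(52) = 102800 · e^(0.02416·52) = 102800 · 3.51242 ≈ 361076.7

≈ 361,100 residents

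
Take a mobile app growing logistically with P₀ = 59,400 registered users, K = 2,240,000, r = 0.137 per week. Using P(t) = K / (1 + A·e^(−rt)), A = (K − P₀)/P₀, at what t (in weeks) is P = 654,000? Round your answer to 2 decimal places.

t ≈ 19.83 weeks

A = (2240000 − 59400)/59400 = 36.71044
654000 = 2240000/(1 + 36.71044·e^(−0.137t)) → 1 + 36.71044·e^(−0.137t) = 3.42508
e^(−0.137t) = 0.06606 → t = ln(15.13785)/0.137 = 2.7172/0.137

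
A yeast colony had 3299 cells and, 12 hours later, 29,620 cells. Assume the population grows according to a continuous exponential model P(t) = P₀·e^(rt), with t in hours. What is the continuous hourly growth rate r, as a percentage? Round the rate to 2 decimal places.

29620 = 3299 · e^(r·12)
e^(12r) = 29620/3299 = 8.97848
r = ln(8.97848) / 12 = 2.19483 / 12

r ≈ 18.29% per hour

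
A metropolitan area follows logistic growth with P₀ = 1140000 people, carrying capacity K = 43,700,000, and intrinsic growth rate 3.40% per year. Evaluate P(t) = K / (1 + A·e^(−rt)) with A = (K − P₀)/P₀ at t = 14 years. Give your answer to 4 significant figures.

≈ 1,806,000 people

A = (43700000 − 1140000)/1140000 = 37.33333
P(14) = 43700000 / (1 + 37.33333·e^(−0.034·14)) = 43700000 / (1 + 37.33333·0.621263)
= 43700000 / 24.19384 ≈ 1806245.14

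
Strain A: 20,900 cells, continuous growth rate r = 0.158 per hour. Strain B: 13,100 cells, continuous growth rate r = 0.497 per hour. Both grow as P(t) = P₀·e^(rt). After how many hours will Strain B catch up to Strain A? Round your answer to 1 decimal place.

t ≈ 1.4 hours

20900·e^(0.158t) = 13100·e^(0.497t)
20900/13100 = e^((0.497 − 0.158)t) → ln(1.59542) = 0.339·t
t = 0.46714 / 0.339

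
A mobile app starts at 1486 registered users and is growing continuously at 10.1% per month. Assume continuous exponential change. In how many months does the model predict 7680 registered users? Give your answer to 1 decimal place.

7680 = 1486 · e^(0.101·t)
t = ln(7680/1486) / 0.101 = ln(5.16824) / 0.101 = 1.64253 / 0.101

t ≈ 16.3 months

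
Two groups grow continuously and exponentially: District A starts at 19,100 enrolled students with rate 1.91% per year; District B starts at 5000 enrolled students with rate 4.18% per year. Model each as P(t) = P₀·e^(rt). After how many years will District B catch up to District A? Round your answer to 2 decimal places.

t ≈ 59.04 years

19100·e^(0.0191t) = 5000·e^(0.0418t)
19100/5000 = e^((0.0418 − 0.0191)t) → ln(3.82) = 0.0227·t
t = 1.34025 / 0.0227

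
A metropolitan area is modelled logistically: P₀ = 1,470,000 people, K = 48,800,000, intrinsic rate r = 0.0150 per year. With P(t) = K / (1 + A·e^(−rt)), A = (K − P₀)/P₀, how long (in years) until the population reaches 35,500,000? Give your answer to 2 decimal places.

A = (48800000 − 1470000)/1470000 = 32.19728
35500000 = 48800000/(1 + 32.19728·e^(−0.015t)) → 1 + 32.19728·e^(−0.015t) = 1.37465
e^(−0.015t) = 0.011636 → t = ln(85.94011)/0.015 = 4.45365/0.015

t ≈ 296.91 years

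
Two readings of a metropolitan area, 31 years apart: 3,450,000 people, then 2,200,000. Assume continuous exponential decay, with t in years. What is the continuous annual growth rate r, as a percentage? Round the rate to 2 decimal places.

r ≈ -1.45% per year

2200000 = 3450000 · e^(r·31)
e^(31r) = 2200000/3450000 = 0.63768
r = ln(0.63768) / 31 = -0.44992 / 31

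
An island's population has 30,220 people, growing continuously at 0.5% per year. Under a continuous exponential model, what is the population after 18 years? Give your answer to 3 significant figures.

P(18) = 30220 · e^(0.005·18) = 30220 · e^(0.09)
= 30220 · 1.09417 ≈ 33065.95

≈ 33,100 people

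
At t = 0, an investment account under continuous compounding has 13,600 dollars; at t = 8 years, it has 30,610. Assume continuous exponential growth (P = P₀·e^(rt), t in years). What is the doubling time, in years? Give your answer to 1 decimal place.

r = ln(30610/13600) / 8 = ln(2.25074) / 8 ≈ 0.101407 per year
doubling time = ln 2 / |r| = 0.69315 / 0.101407

doubling time ≈ 6.8 years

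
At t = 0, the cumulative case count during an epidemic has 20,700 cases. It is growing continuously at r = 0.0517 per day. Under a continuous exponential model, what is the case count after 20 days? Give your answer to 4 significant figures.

P(20) = 20700 · e^(0.0517·20) = 20700 · e^(1.034)
= 20700 · 2.81229 ≈ 58214.46

≈ 58,210 cases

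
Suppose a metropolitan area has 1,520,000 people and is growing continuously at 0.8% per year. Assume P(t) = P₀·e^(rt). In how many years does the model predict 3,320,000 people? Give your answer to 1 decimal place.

3320000 = 1520000 · e^(0.008·t)
t = ln(3320000/1520000) / 0.008 = ln(2.18421) / 0.008 = 0.78125 / 0.008

t ≈ 97.7 years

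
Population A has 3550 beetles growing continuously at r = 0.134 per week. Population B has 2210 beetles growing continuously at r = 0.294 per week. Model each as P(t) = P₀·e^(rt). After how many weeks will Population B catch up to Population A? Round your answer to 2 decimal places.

t ≈ 2.96 weeks

3550·e^(0.134t) = 2210·e^(0.294t)
3550/2210 = e^((0.294 − 0.134)t) → ln(1.60633) = 0.16·t
t = 0.47396 / 0.16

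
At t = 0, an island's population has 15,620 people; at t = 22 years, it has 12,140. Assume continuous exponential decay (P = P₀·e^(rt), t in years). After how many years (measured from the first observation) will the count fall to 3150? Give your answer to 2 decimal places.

t ≈ 139.76 years

r = ln(12140/15620) / 22 ≈ -0.011457 per year
t = ln(3150/15620) / r = -1.60115 / -0.011457 ≈ 139.757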